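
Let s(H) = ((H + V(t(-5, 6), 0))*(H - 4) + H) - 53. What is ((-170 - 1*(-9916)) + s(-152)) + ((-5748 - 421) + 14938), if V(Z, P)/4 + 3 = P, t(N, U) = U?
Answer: 43894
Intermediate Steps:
V(Z, P) = -12 + 4*P
s(H) = -53 + H + (-12 + H)*(-4 + H) (s(H) = ((H + (-12 + 4*0))*(H - 4) + H) - 53 = ((H + (-12 + 0))*(-4 + H) + H) - 53 = ((H - 12)*(-4 + H) + H) - 53 = ((-12 + H)*(-4 + H) + H) - 53 = (H + (-12 + H)*(-4 + H)) - 53 = -53 + H + (-12 + H)*(-4 + H))
((-170 - 1*(-9916)) + s(-152)) + ((-5748 - 421) + 14938) = ((-170 - 1*(-9916)) + (-5 + (-152)² - 15*(-152))) + ((-5748 - 421) + 14938) = ((-170 + 9916) + (-5 + 23104 + 2280)) + (-6169 + 14938) = (9746 + 25379) + 8769 = 35125 + 8769 = 43894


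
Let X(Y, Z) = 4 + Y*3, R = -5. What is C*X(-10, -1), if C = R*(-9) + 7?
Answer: -1352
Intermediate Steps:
C = 52 (C = -5*(-9) + 7 = 45 + 7 = 52)
X(Y, Z) = 4 + 3*Y
C*X(-10, -1) = 52*(4 + 3*(-10)) = 52*(4 - 30) = 52*(-26) = -1352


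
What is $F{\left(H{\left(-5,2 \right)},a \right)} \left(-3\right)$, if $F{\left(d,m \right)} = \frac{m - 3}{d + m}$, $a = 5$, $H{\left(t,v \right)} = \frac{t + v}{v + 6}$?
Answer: $- \frac{48}{37} \approx -1.2973$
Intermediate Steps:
$H{\left(t,v \right)} = \frac{t + v}{6 + v}$
$F{\left(d,m \right)} = \frac{-3 + m}{d + m}$
$F{\left(H{\left(-5,2 \right)},a \right)} \left(-3\right) = \frac{-3 + 5}{\frac{-5 + 2}{6 + 2} + 5} \left(-3\right) = \frac{1}{\frac{1}{8} \left(-3\right) + 5} \cdot 2 \left(-3\right) = \frac{1}{- \frac{3}{8} + 5} \cdot 2 \left(-3\right) = \frac{1}{\frac{37}{8}} \cdot 2 \left(-3\right) = \frac{8}{37} \cdot 2 \left(-3\right) = \frac{16}{37} \left(-3\right) = - \frac{48}{37}$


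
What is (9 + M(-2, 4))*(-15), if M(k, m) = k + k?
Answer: -75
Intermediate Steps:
M(k, m) = 2*k
(9 + M(-2, 4))*(-15) = (9 + 2*(-2))*(-15) = (9 - 4)*(-15) = 5*(-15) = -75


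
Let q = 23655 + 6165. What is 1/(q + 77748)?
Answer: 1/107568 ≈ 9.2964e-6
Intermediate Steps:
q = 29820
1/(q + 77748) = 1/(29820 + 77748) = 1/107568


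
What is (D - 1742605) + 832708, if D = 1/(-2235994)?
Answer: -2034524232619/2235994 ≈ -9.0990e+5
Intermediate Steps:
D = -1/2235994 ≈ -4.4723e-7
(D - 1742605) + 832708 = (-1/2235994 - 1742605) + 832708 = -3896454324371/2235994 + 832708 = -2034524232619/2235994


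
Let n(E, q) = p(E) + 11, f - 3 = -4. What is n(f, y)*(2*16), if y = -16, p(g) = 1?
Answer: 384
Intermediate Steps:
f = -1 (f = 3 - 4 = -1)
n(E, q) = 12 (n(E, q) = 1 + 11 = 12)
n(f, y)*(2*16) = 12*(2*16) = 12*32 = 384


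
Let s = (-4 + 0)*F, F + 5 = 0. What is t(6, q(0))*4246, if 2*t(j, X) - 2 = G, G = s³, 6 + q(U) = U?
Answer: 16988246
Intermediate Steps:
F = -5 (F = -5 + 0 = -5)
q(U) = -6 + U
s = 20 (s = (-4 + 0)*(-5) = -4*(-5) = 20)
G = 8000 (G = 20³ = 8000)
t(j, X) = 4001 (t(j, X) = 1 + (½)*8000 = 1 + 4000 = 4001)
t(6, q(0))*4246 = 4001*4246 = 16988246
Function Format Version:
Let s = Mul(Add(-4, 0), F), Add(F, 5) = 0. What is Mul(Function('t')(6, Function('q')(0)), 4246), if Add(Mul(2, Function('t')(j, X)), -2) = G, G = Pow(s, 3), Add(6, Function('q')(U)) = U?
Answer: 16988246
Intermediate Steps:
F = -5 (F = Add(-5, 0) = -5)
Function('q')(U) = Add(-6, U)
s = 20 (s = Mul(Add(-4, 0), -5) = Mul(-4, -5) = 20)
G = 8000 (G = Pow(20, 3) = 8000)
Function('t')(j, X) = 4001 (Function('t')(j, X) = Add(1, Mul(Rational(1, 2), 8000)) = Add(1, 4000) = 4001)
Mul(Function('t')(6, Function('q')(0)), 4246) = Mul(4001, 4246) = 16988246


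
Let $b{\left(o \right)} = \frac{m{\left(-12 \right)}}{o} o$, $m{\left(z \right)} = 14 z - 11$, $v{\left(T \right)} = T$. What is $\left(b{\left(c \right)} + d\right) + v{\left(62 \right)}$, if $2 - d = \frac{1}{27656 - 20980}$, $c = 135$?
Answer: $- \frac{767741}{6676} \approx -115.0$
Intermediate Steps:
$m{\left(z \right)} = -11 + 14 z$
$d = \frac{13351}{6676}$ ($d = 2 - \frac{1}{27656 - 20980} = 2 - \frac{1}{6676} = \frac{13351}{6676} \approx 1.9998$)
$b{\left(o \right)} = -179$ ($b{\left(o \right)} = \frac{-11 + 14 \left(-12\right)}{o} o = \frac{-11 - 168}{o} o = - \frac{179}{o} o = -179$)
$\left(b{\left(c \right)} + d\right) + v{\left(62 \right)} = \left(-179 + \frac{13351}{6676}\right) + 62 = - \frac{1181653}{6676} + 62 = - \frac{767741}{6676}$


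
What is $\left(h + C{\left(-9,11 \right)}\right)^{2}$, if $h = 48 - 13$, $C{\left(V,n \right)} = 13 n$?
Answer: $31684$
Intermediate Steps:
$h = 35$
$\left(h + C{\left(-9,11 \right)}\right)^{2} = \left(35 + 13 \cdot 11\right)^{2} = \left(35 + 143\right)^{2} = 178^{2} = 31684$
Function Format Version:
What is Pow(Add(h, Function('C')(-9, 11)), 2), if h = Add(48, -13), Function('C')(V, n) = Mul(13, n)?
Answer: 31684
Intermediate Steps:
h = 35
Pow(Add(h, Function('C')(-9, 11)), 2) = Pow(Add(35, Mul(13, 11)), 2) = Pow(Add(35, 143), 2) = Pow(178, 2) = 31684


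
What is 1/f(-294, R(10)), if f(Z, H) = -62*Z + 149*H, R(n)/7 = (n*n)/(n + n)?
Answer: 1/23443 ≈ 4.2657e-5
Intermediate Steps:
R(n) = 7*n/2 (R(n) = 7*((n*n)/(n + n)) = 7*(n²/((2*n))) = 7*(n²*(1/(2*n))) = 7*(n/2) = 7*n/2)
1/f(-294, R(10)) = 1/(-62*(-294) + 149*((7/2)*10)) = 1/(18228 + 149*35) = 1/(18228 + 5215) = 1/23443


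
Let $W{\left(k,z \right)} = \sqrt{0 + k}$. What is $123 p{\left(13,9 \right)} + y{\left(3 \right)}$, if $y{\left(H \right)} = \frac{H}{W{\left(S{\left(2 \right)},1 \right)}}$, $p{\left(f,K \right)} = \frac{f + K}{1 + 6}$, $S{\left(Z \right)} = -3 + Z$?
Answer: $\frac{2706}{7} - 3 i \approx 386.57 - 3.0 i$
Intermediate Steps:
$p{\left(f,K \right)} = \frac{K}{7} + \frac{f}{7}$ ($p{\left(f,K \right)} = \frac{K + f}{7} = \left(K + f\right) \frac{1}{7} = \frac{K}{7} + \frac{f}{7}$)
$W{\left(k,z \right)} = \sqrt{k}$
$y{\left(H \right)} = - i H$ ($y{\left(H \right)} = \frac{H}{\sqrt{-3 + 2}} = \frac{H}{\sqrt{-1}} = \frac{H}{i} = H \left(- i\right) = - i H$)
$123 p{\left(13,9 \right)} + y{\left(3 \right)} = 123 \left(\frac{1}{7} \cdot 9 + \frac{1}{7} \cdot 13\right) - i 3 = 123 \left(\frac{9}{7} + \frac{13}{7}\right) - 3 i = 123 \cdot \frac{22}{7} - 3 i = \frac{2706}{7} - 3 i$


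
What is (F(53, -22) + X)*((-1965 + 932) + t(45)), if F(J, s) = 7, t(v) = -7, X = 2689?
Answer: -2803840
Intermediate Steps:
(F(53, -22) + X)*((-1965 + 932) + t(45)) = (7 + 2689)*((-1965 + 932) - 7) = 2696*(-1033 - 7) = 2696*(-1040) = -2803840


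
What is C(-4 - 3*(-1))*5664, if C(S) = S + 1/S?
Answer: -11328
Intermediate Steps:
C(S) = S + 1/S
C(-4 - 3*(-1))*5664 = ((-4 - 3*(-1)) + 1/(-4 - 3*(-1)))*5664 = ((-4 + 3) + 1/(-4 + 3))*5664 = (-1 + 1/(-1))*5664 = (-1 - 1)*5664 = -2*5664 = -11328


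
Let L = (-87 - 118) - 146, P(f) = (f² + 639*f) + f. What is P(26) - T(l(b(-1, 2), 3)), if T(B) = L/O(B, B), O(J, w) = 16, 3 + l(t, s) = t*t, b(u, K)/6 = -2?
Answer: 277407/16 ≈ 17338.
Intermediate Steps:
b(u, K) = -12 (b(u, K) = 6*(-2) = -12)
l(t, s) = -3 + t² (l(t, s) = -3 + t*t = -3 + t²)
P(f) = f² + 640*f
L = -351 (L = -205 - 146 = -351)
T(B) = -351/16
P(26) - T(l(b(-1, 2), 3)) = 26*(640 + 26) - 1*(-351/16) = 26*666 + 351/16 = 17316 + 351/16 = 277407/16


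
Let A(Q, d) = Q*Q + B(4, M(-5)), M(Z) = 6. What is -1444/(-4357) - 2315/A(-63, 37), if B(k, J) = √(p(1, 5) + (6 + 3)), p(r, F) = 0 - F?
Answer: -4352331/17301647 ≈ -0.25156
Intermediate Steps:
p(r, F) = -F
B(k, J) = 2 (B(k, J) = √(-1*5 + (6 + 3)) = √(-5 + 9) = √4 = 2)
A(Q, d) = 2 + Q² (A(Q, d) = Q*Q + 2 = Q² + 2 = 2 + Q²)
-1444/(-4357) - 2315/A(-63, 37) = -1444/(-4357) - 2315/(2 + (-63)²) = -1444*(-1/4357) - 2315/(2 + 3969) = 1444/4357 - 2315/3971 = -4352331/17301647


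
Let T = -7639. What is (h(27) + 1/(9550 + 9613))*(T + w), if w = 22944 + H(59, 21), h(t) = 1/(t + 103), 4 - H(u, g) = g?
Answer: 11344284/95815 ≈ 118.40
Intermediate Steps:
H(u, g) = 4 - g
h(t) = 1/(103 + t)
w = 22927 (w = 22944 + (4 - 1*21) = 22944 + (4 - 21) = 22944 - 17 = 22927)
(h(27) + 1/(9550 + 9613))*(T + w) = (1/(103 + 27) + 1/(9550 + 9613))*(-7639 + 22927) = (1/130 + 1/19163)*15288 = (19293/2491190)*15288 = 11344284/95815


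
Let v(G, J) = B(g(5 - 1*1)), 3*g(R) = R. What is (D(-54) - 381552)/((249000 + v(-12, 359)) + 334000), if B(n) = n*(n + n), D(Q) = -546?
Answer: -39987/61012 ≈ -0.65540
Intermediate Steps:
g(R) = R/3
B(n) = 2*n² (B(n) = n*(2*n) = 2*n²)
v(G, J) = 32/9 (v(G, J) = 2*((5 - 1*1)/3)² = 2*((5 - 1)/3)² = 2*((⅓)*4)² = 2*(4/3)² = 2*(16/9) = 32/9)
(D(-54) - 381552)/((249000 + v(-12, 359)) + 334000) = (-546 - 381552)/((249000 + 32/9) + 334000) = -382098/(2241032/9 + 334000) = -382098/5247032/9 = -382098*9/5247032 = -39987/61012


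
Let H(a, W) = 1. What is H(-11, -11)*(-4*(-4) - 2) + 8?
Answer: 22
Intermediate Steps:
H(-11, -11)*(-4*(-4) - 2) + 8 = 1*(-4*(-4) - 2) + 8 = 1*(16 - 2) + 8 = 1*14 + 8 = 14 + 8 = 22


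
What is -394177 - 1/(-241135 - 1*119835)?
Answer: -142286071689/360970 ≈ -3.9418e+5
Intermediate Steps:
-394177 - 1/(-241135 - 1*119835) = -394177 - 1/(-241135 - 119835) = -394177 - 1/(-360970) = -394177 - 1*(-1/360970) = -394177 + 1/360970 = -142286071689/360970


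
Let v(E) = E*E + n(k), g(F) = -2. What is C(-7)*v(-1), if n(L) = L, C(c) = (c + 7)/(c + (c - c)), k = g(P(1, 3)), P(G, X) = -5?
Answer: 0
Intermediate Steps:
k = -2
C(c) = (7 + c)/c (C(c) = (7 + c)/(c + 0) = (7 + c)/c)
v(E) = -2 + E² (v(E) = E*E - 2 = E² - 2 = -2 + E²)
C(-7)*v(-1) = ((7 - 7)/(-7))*(-2 + (-1)²) = (-⅐*0)*(-2 + 1) = 0*(-1) = 0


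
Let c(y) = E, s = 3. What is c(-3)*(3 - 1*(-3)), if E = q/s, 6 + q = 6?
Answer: 0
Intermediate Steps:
q = 0 (q = -6 + 6 = 0)
E = 0 (E = 0/3 = 0*(⅓) = 0)
c(y) = 0
c(-3)*(3 - 1*(-3)) = 0*(3 - 1*(-3)) = 0*(3 + 3) = 0*6 = 0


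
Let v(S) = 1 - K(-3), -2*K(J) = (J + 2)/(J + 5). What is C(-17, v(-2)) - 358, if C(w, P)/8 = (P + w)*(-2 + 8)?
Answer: -1138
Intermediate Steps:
K(J) = -(2 + J)/(2*(5 + J)) (K(J) = -(J + 2)/(2*(J + 5)) = -(2 + J)/(2*(5 + J)))
v(S) = ¾ (v(S) = 1 - (-2 - 1*(-3))/(2*(5 - 3)) = 1 - (-2 + 3)/(2*2) = 1 - 1/(2*2) = 1 - 1*¼ = 1 - ¼ = ¾)
C(w, P) = 48*P + 48*w (C(w, P) = 8*((P + w)*(-2 + 8)) = 8*((P + w)*6) = 8*(6*P + 6*w) = 48*P + 48*w)
C(-17, v(-2)) - 358 = (48*(¾) + 48*(-17)) - 358 = (36 - 816) - 358 = -780 - 358 = -1138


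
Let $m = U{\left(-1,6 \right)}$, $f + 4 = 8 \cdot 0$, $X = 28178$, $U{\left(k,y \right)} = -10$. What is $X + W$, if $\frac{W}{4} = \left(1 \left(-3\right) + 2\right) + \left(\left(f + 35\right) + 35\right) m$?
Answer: $25534$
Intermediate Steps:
$f = -4$ ($f = -4 + 8 \cdot 0 = -4 + 0 = -4$)
$m = -10$
$W = -2644$ ($W = 4 \left(\left(1 \left(-3\right) + 2\right) + \left(\left(-4 + 35\right) + 35\right) \left(-10\right)\right) = 4 \left(\left(-3 + 2\right) + \left(31 + 35\right) \left(-10\right)\right) = 4 \left(-1 + 66 \left(-10\right)\right) = 4 \left(-1 - 660\right) = 4 \left(-661\right) = -2644$)
$X + W = 28178 - 2644 = 25534$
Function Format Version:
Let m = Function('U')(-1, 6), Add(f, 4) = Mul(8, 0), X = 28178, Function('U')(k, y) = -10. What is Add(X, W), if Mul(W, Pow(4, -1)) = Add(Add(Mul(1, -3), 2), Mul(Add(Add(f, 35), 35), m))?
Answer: 25534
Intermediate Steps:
f = -4 (f = Add(-4, Mul(8, 0)) = Add(-4, 0) = -4)
m = -10
W = -2644 (W = Mul(4, Add(Add(Mul(1, -3), 2), Mul(Add(Add(-4, 35), 35), -10))) = Mul(4, Add(Add(-3, 2), Mul(Add(31, 35), -10))) = Mul(4, Add(-1, Mul(66, -10))) = Mul(4, Add(-1, -660)) = Mul(4, -661) = -2644)
Add(X, W) = Add(28178, -2644) = 25534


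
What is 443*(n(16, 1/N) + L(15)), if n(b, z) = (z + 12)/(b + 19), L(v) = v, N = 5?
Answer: 1189898/175 ≈ 6799.4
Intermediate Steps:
n(b, z) = (12 + z)/(19 + b)
443*(n(16, 1/N) + L(15)) = 443*((12 + 1/5)/(19 + 16) + 15) = 443*((12 + ⅕)/35 + 15) = 443*((1/35)*(61/5) + 15) = 443*(61/175 + 15) = 443*(2686/175) = 1189898/175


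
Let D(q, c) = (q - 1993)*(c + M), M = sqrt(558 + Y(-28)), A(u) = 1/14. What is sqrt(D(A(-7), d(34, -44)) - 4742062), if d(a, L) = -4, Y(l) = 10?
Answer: sqrt(-231970424 - 195307*sqrt(142))/7 ≈ 2186.7*I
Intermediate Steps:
A(u) = 1/14
M = 2*sqrt(142) (M = sqrt(558 + 10) = sqrt(568) = 2*sqrt(142) ≈ 23.833)
D(q, c) = (-1993 + q)*(c + 2*sqrt(142)) (D(q, c) = (q - 1993)*(c + 2*sqrt(142)) = (-1993 + q)*(c + 2*sqrt(142)))
sqrt(D(A(-7), d(34, -44)) - 4742062) = sqrt((-3986*sqrt(142) - 1993*(-4) - 4*1/14 + 2*(1/14)*sqrt(142)) - 4742062) = sqrt((-3986*sqrt(142) + 7972 - 2/7 + sqrt(142)/7) - 4742062) = sqrt((55802/7 - 27901*sqrt(142)/7) - 4742062) = sqrt(-33138632/7 - 27901*sqrt(142)/7)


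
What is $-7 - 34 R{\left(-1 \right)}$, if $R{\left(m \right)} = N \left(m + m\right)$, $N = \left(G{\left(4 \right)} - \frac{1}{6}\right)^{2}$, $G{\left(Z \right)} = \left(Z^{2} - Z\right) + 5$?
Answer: $\frac{173354}{9} \approx 19262.0$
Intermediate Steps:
$G{\left(Z \right)} = 5 + Z^{2} - Z$
$N = \frac{10201}{36}$ ($N = \left(\left(5 + 4^{2} - 4\right) - \frac{1}{6}\right)^{2} = \left(\left(5 + 16 - 4\right) - \frac{1}{6}\right)^{2} = \left(17 - \frac{1}{6}\right)^{2} = \left(\frac{101}{6}\right)^{2} = \frac{10201}{36} \approx 283.36$)
$R{\left(m \right)} = \frac{10201 m}{18}$ ($R{\left(m \right)} = \frac{10201 \left(m + m\right)}{36} = \frac{10201 \cdot 2 m}{36} = \frac{10201 m}{18}$)
$-7 - 34 R{\left(-1 \right)} = -7 - 34 \cdot \frac{10201}{18} \left(-1\right) = -7 - - \frac{173417}{9} = -7 + \frac{173417}{9} = \frac{173354}{9}$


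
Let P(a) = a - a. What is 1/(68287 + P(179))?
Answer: 1/68287 ≈ 1.4644e-5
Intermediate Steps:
P(a) = 0
1/(68287 + P(179)) = 1/(68287 + 0) = 1/68287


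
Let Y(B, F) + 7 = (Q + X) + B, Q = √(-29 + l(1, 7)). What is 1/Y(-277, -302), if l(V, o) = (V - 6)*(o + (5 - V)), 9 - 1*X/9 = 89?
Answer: -251/252025 - I*√21/504050 ≈ -0.00099593 - 9.0915e-6*I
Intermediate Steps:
X = -720 (X = 81 - 9*89 = 81 - 801 = -720)
l(V, o) = (-6 + V)*(5 + o - V)
Q = 2*I*√21 (Q = √(-29 + (-30 - 1*1² - 6*7 + 11*1 + 1*7)) = √(-29 + (-30 - 1*1 - 42 + 11 + 7)) = √(-29 + (-30 - 1 - 42 + 11 + 7)) = √(-29 - 55) = √(-84) = 2*I*√21 ≈ 9.1651*I)
Y(B, F) = -727 + B + 2*I*√21 (Y(B, F) = -7 + ((2*I*√21 - 720) + B) = -7 + ((-720 + 2*I*√21) + B) = -7 + (-720 + B + 2*I*√21) = -727 + B + 2*I*√21)
1/Y(-277, -302) = 1/(-727 - 277 + 2*I*√21) = 1/(-1004 + 2*I*√21)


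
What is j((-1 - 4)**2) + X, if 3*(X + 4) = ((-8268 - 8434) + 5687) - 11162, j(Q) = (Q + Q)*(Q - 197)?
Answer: -47989/3 ≈ -15996.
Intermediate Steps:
j(Q) = 2*Q*(-197 + Q) (j(Q) = (2*Q)*(-197 + Q) = 2*Q*(-197 + Q))
X = -22189/3 (X = -4 + (((-8268 - 8434) + 5687) - 11162)/3 = -4 + ((-16702 + 5687) - 11162)/3 = -4 + (-11015 - 11162)/3 = -4 + (1/3)*(-22177) = -4 - 22177/3 = -22189/3 ≈ -7396.3)
j((-1 - 4)**2) + X = 2*(-1 - 4)**2*(-197 + (-1 - 4)**2) - 22189/3 = 2*(-5)**2*(-197 + (-5)**2) - 22189/3 = 2*25*(-197 + 25) - 22189/3 = 2*25*(-172) - 22189/3 = -8600 - 22189/3 = -47989/3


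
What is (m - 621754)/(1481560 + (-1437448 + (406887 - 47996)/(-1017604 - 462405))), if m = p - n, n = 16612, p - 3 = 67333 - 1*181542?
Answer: -1113813333148/65285798117 ≈ -17.061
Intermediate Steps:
p = -114206 (p = 3 + (67333 - 1*181542) = 3 + (67333 - 181542) = 3 - 114209 = -114206)
m = -130818 (m = -114206 - 1*16612 = -114206 - 16612 = -130818)
(m - 621754)/(1481560 + (-1437448 + (406887 - 47996)/(-1017604 - 462405))) = (-130818 - 621754)/(1481560 + (-1437448 + (406887 - 47996)/(-1017604 - 462405))) = -752572/(1481560 + (-1437448 + 358891/(-1480009))) = -752572/(1481560 + (-1437448 + 358891*(-1/1480009))) = -752572/(1481560 + (-1437448 - 358891/1480009)) = -752572/(1481560 - 2127436335923/1480009) = -752572/65285798117/1480009 = -752572*1480009/65285798117 = -1113813333148/65285798117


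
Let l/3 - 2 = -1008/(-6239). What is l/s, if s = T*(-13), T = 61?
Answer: -40458/4947527 ≈ -0.0081774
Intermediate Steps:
l = 40458/6239 (l = 6 + 3*(-1008/(-6239)) = 6 + 3*(-1008*(-1/6239)) = 6 + 3*(1008/6239) = 6 + 3024/6239 = 40458/6239 ≈ 6.4847)
s = -793 (s = 61*(-13) = -793)
l/s = (40458/6239)/(-793) = (40458/6239)*(-1/793) = -40458/4947527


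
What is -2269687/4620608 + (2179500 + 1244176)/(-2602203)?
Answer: -21725651035469/12023759999424 ≈ -1.8069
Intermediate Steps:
-2269687/4620608 + (2179500 + 1244176)/(-2602203) = -2269687*1/4620608 + 3423676*(-1/2602203) = -2269687/4620608 - 3423676/2602203 = -21725651035469/12023759999424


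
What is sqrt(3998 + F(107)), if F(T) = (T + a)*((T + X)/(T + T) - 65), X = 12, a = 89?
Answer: 2*I*sqrt(24709831)/107 ≈ 92.914*I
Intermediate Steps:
F(T) = (-65 + (12 + T)/(2*T))*(89 + T) (F(T) = (T + 89)*((T + 12)/(T + T) - 65) = (89 + T)*((12 + T)/((2*T)) - 65) = (89 + T)*((12 + T)*(1/(2*T)) - 65) = (89 + T)*((12 + T)/(2*T) - 65) = (89 + T)*(-65 + (12 + T)/(2*T)) = (-65 + (12 + T)/(2*T))*(89 + T))
sqrt(3998 + F(107)) = sqrt(3998 + (-11469/2 + 534/107 - 129/2*107)) = sqrt(3998 + (-11469/2 + 534*(1/107) - 13803/2)) = sqrt(3998 + (-11469/2 + 534/107 - 13803/2)) = sqrt(3998 - 1351518/107) = sqrt(-923732/107) = 2*I*sqrt(24709831)/107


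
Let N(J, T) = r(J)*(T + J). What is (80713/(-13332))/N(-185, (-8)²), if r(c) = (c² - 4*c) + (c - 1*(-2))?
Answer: 80713/56109348504 ≈ 1.4385e-6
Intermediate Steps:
r(c) = 2 + c² - 3*c (r(c) = (c² - 4*c) + (c + 2) = (c² - 4*c) + (2 + c) = 2 + c² - 3*c)
N(J, T) = (J + T)*(2 + J² - 3*J) (N(J, T) = (2 + J² - 3*J)*(T + J) = (2 + J² - 3*J)*(J + T) = (J + T)*(2 + J² - 3*J))
(80713/(-13332))/N(-185, (-8)²) = (80713/(-13332))/(((-185 + (-8)²)*(2 + (-185)² - 3*(-185)))) = (80713*(-1/13332))/(((-185 + 64)*(2 + 34225 + 555))) = -80713/(13332*((-121*34782))) = -80713/13332/(-4208622) = -80713/13332*(-1/4208622) = 80713/56109348504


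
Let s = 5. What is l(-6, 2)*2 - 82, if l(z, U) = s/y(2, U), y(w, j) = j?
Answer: -77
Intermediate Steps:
l(z, U) = 5/U
l(-6, 2)*2 - 82 = (5/2)*2 - 82 = 5 - 82 = -77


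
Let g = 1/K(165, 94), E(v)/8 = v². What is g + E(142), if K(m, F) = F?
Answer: 15163329/94 ≈ 1.6131e+5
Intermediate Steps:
E(v) = 8*v²
g = 1/94 ≈ 0.010638
g + E(142) = 1/94 + 8*142² = 1/94 + 8*20164 = 1/94 + 161312 = 15163329/94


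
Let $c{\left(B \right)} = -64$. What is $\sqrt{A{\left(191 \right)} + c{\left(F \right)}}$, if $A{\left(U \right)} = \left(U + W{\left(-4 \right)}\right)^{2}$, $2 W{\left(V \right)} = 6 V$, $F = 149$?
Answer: $3 \sqrt{3553} \approx 178.82$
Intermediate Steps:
$W{\left(V \right)} = 3 V$ ($W{\left(V \right)} = \frac{6 V}{2} = 3 V$)
$A{\left(U \right)} = \left(-12 + U\right)^{2}$ ($A{\left(U \right)} = \left(U + 3 \left(-4\right)\right)^{2} = \left(U - 12\right)^{2} = \left(-12 + U\right)^{2}$)
$\sqrt{A{\left(191 \right)} + c{\left(F \right)}} = \sqrt{\left(-12 + 191\right)^{2} - 64} = \sqrt{179^{2} - 64} = \sqrt{32041 - 64} = \sqrt{31977} = 3 \sqrt{3553}$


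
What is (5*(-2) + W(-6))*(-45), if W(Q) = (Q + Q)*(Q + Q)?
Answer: -6030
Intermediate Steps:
W(Q) = 4*Q² (W(Q) = (2*Q)*(2*Q) = 4*Q²)
(5*(-2) + W(-6))*(-45) = (5*(-2) + 4*(-6)²)*(-45) = (-10 + 4*36)*(-45) = (-10 + 144)*(-45) = 134*(-45) = -6030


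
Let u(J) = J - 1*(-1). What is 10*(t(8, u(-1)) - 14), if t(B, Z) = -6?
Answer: -200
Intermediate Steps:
u(J) = 1 + J (u(J) = J + 1 = 1 + J)
10*(t(8, u(-1)) - 14) = 10*(-6 - 14) = 10*(-20) = -200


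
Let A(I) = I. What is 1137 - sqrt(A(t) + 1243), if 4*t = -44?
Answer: 1137 - 4*sqrt(77) ≈ 1101.9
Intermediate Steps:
t = -11 (t = (1/4)*(-44) = -11)
1137 - sqrt(A(t) + 1243) = 1137 - sqrt(-11 + 1243) = 1137 - sqrt(1232) = 1137 - 4*sqrt(77)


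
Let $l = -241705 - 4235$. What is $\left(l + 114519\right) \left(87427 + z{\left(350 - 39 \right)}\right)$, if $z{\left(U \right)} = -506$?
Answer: $-11423244741$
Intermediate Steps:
$l = -245940$ ($l = -241705 - 4235 = -245940$)
$\left(l + 114519\right) \left(87427 + z{\left(350 - 39 \right)}\right) = \left(-245940 + 114519\right) \left(87427 - 506\right) = \left(-131421\right) 86921 = -11423244741$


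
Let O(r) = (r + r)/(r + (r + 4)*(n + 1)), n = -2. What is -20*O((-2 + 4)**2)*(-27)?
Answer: -1080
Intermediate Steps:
O(r) = -r/2 (O(r) = (r + r)/(r + (r + 4)*(-2 + 1)) = (2*r)/(r + (4 + r)*(-1)) = (2*r)/(r + (-4 - r)) = (2*r)/(-4) = (2*r)*(-1/4) = -r/2)
-20*O((-2 + 4)**2)*(-27) = -(-10)*(-2 + 4)**2*(-27) = -(-10)*2**2*(-27) = -(-10)*4*(-27) = -20*(-2)*(-27) = 40*(-27) = -1080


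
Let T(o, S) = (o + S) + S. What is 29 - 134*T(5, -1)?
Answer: -373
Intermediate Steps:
T(o, S) = o + 2*S (T(o, S) = (S + o) + S = o + 2*S)
29 - 134*T(5, -1) = 29 - 134*(5 + 2*(-1)) = 29 - 134*(5 - 2) = 29 - 134*3 = 29 - 402 = -373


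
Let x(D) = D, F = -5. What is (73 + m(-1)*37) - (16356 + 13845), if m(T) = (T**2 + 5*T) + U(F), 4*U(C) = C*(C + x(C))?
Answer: -59627/2 ≈ -29814.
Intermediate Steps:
U(C) = C**2/2 (U(C) = (C*(C + C))/4 = (C*(2*C))/4 = (2*C**2)/4 = C**2/2)
m(T) = 25/2 + T**2 + 5*T (m(T) = (T**2 + 5*T) + (1/2)*(-5)**2 = (T**2 + 5*T) + (1/2)*25 = (T**2 + 5*T) + 25/2 = 25/2 + T**2 + 5*T)
(73 + m(-1)*37) - (16356 + 13845) = (73 + (25/2 + (-1)**2 + 5*(-1))*37) - (16356 + 13845) = (73 + (25/2 + 1 - 5)*37) - 1*30201 = (73 + (17/2)*37) - 30201 = (73 + 629/2) - 30201 = 775/2 - 30201 = -59627/2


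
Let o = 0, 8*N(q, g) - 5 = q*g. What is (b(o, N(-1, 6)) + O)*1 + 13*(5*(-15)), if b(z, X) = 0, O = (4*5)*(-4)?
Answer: -1055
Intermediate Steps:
O = -80 (O = 20*(-4) = -80)
N(q, g) = 5/8 + g*q/8 (N(q, g) = 5/8 + (q*g)/8 = 5/8 + (g*q)/8 = 5/8 + g*q/8)
(b(o, N(-1, 6)) + O)*1 + 13*(5*(-15)) = (0 - 80)*1 + 13*(5*(-15)) = -80*1 + 13*(-75) = -80 - 975 = -1055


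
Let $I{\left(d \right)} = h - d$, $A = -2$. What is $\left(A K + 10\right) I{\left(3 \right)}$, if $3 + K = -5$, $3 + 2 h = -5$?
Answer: $-182$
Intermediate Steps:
$h = -4$ ($h = - \frac{3}{2} + \frac{1}{2} \left(-5\right) = - \frac{3}{2} - \frac{5}{2} = -4$)
$K = -8$ ($K = -3 - 5 = -8$)
$I{\left(d \right)} = -4 - d$
$\left(A K + 10\right) I{\left(3 \right)} = \left(\left(-2\right) \left(-8\right) + 10\right) \left(-4 - 3\right) = \left(16 + 10\right) \left(-4 - 3\right) = 26 \left(-7\right) = -182$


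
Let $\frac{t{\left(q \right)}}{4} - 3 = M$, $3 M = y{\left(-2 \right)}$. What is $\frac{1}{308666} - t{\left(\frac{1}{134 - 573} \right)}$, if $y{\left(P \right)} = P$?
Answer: $- \frac{8642645}{925998} \approx -9.3333$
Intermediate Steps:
$M = - \frac{2}{3}$ ($M = \frac{1}{3} \left(-2\right) = - \frac{2}{3} \approx -0.66667$)
$t{\left(q \right)} = \frac{28}{3}$ ($t{\left(q \right)} = 12 + 4 \left(- \frac{2}{3}\right) = 12 - \frac{8}{3} = \frac{28}{3}$)
$\frac{1}{308666} - t{\left(\frac{1}{134 - 573} \right)} = \frac{1}{308666} - \frac{28}{3} = - \frac{8642645}{925998}$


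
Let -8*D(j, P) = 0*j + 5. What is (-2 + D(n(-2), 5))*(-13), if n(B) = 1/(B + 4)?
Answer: 273/8 ≈ 34.125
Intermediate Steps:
n(B) = 1/(4 + B)
D(j, P) = -5/8 (D(j, P) = -(0*j + 5)/8 = -(0 + 5)/8 = -⅛*5 = -5/8)
(-2 + D(n(-2), 5))*(-13) = (-2 - 5/8)*(-13) = -21/8*(-13) = 273/8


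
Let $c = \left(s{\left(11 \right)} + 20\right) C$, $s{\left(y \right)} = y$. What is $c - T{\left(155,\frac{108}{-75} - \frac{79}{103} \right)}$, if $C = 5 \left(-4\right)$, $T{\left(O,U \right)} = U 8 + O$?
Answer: $- \frac{1950161}{2575} \approx -757.34$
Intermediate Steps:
$T{\left(O,U \right)} = O + 8 U$ ($T{\left(O,U \right)} = 8 U + O = O + 8 U$)
$C = -20$
$c = -620$ ($c = \left(11 + 20\right) \left(-20\right) = 31 \left(-20\right) = -620$)
$c - T{\left(155,\frac{108}{-75} - \frac{79}{103} \right)} = -620 - \left(155 + 8 \left(\frac{108}{-75} - \frac{79}{103}\right)\right) = -620 - \left(155 + 8 \left(108 \left(- \frac{1}{75}\right) - \frac{79}{103}\right)\right) = -620 - \left(155 + 8 \left(- \frac{36}{25} - \frac{79}{103}\right)\right) = -620 - \left(155 + 8 \left(- \frac{5683}{2575}\right)\right) = -620 - \left(155 - \frac{45464}{2575}\right) = -620 - \frac{353661}{2575} = - \frac{1950161}{2575}$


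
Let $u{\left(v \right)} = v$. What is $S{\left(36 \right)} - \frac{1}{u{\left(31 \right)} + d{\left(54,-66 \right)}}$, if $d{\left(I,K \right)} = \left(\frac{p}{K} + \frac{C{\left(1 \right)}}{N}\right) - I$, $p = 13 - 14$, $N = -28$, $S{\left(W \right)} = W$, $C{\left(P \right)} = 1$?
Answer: $\frac{766680}{21271} \approx 36.043$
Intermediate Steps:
$p = -1$ ($p = 13 - 14 = -1$)
$d{\left(I,K \right)} = - \frac{1}{28} - I - \frac{1}{K}$ ($d{\left(I,K \right)} = \left(- \frac{1}{K} + 1 \frac{1}{-28}\right) - I = \left(- \frac{1}{K} + 1 \left(- \frac{1}{28}\right)\right) - I = \left(- \frac{1}{K} - \frac{1}{28}\right) - I = \left(- \frac{1}{28} - \frac{1}{K}\right) - I = - \frac{1}{28} - I - \frac{1}{K}$)
$S{\left(36 \right)} - \frac{1}{u{\left(31 \right)} + d{\left(54,-66 \right)}} = 36 - \frac{1}{31 - \frac{49915}{924}} = 36 - \frac{1}{- \frac{21271}{924}} = 36 - - \frac{924}{21271} = 36 + \frac{924}{21271} = \frac{766680}{21271}$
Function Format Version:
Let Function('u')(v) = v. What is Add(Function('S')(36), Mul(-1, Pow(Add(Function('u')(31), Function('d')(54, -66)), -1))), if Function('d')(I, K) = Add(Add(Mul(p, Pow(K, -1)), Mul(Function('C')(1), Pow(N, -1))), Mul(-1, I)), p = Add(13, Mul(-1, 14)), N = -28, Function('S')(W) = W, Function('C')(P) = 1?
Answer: Rational(766680, 21271) ≈ 36.043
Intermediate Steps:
p = -1 (p = Add(13, -14) = -1)
Function('d')(I, K) = Add(Rational(-1, 28), Mul(-1, I), Mul(-1, Pow(K, -1))) (Function('d')(I, K) = Add(Add(Mul(-1, Pow(K, -1)), Mul(1, Pow(-28, -1))), Mul(-1, I)) = Add(Add(Mul(-1, Pow(K, -1)), Mul(1, Rational(-1, 28))), Mul(-1, I)) = Add(Add(Mul(-1, Pow(K, -1)), Rational(-1, 28)), Mul(-1, I)) = Add(Add(Rational(-1, 28), Mul(-1, Pow(K, -1))), Mul(-1, I)) = Add(Rational(-1, 28), Mul(-1, I), Mul(-1, Pow(K, -1))))
Add(Function('S')(36), Mul(-1, Pow(Add(Function('u')(31), Function('d')(54, -66)), -1))) = Add(36, Mul(-1, Pow(Add(31, Add(Rational(-1, 28), Mul(-1, 54), Mul(-1, Pow(-66, -1)))), -1))) = Add(36, Mul(-1, Pow(Add(31, Add(Rational(-1, 28), -54, Mul(-1, Rational(-1, 66)))), -1))) = Add(36, Mul(-1, Pow(Add(31, Add(Rational(-1, 28), -54, Rational(1, 66))), -1))) = Add(36, Mul(-1, Pow(Add(31, Rational(-49915, 924)), -1))) = Add(36, Mul(-1, Pow(Rational(-21271, 924), -1))) = Add(36, Mul(-1, Rational(-924, 21271))) = Add(36, Rational(924, 21271)) = Rational(766680, 21271)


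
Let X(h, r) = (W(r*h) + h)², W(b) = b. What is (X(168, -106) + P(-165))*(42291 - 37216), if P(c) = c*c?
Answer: 1579323886875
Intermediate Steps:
P(c) = c²
X(h, r) = (h + h*r)² (X(h, r) = (r*h + h)² = (h*r + h)² = (h + h*r)²)
(X(168, -106) + P(-165))*(42291 - 37216) = (168²*(1 - 106)² + (-165)²)*(42291 - 37216) = (28224*(-105)² + 27225)*5075 = (28224*11025 + 27225)*5075 = (311169600 + 27225)*5075 = 311196825*5075 = 1579323886875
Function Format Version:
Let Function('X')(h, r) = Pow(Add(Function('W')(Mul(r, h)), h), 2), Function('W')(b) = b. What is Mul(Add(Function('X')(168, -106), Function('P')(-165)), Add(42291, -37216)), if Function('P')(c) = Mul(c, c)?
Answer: 1579323886875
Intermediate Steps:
Function('P')(c) = Pow(c, 2)
Function('X')(h, r) = Pow(Add(h, Mul(h, r)), 2) (Function('X')(h, r) = Pow(Add(Mul(r, h), h), 2) = Pow(Add(Mul(h, r), h), 2) = Pow(Add(h, Mul(h, r)), 2))
Mul(Add(Function('X')(168, -106), Function('P')(-165)), Add(42291, -37216)) = Mul(Add(Mul(Pow(168, 2), Pow(Add(1, -106), 2)), Pow(-165, 2)), Add(42291, -37216)) = Mul(Add(Mul(28224, Pow(-105, 2)), 27225), 5075) = Mul(Add(Mul(28224, 11025), 27225), 5075) = Mul(Add(311169600, 27225), 5075) = Mul(311196825, 5075) = 1579323886875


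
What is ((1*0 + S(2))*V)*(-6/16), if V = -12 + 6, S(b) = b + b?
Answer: 9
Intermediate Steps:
S(b) = 2*b
V = -6
((1*0 + S(2))*V)*(-6/16) = ((1*0 + 2*2)*(-6))*(-6/16) = ((0 + 4)*(-6))*(-6*1/16) = (4*(-6))*(-3/8) = -24*(-3/8) = 9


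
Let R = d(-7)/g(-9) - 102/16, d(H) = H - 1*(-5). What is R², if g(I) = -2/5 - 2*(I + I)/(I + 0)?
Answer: 271441/7744 ≈ 35.052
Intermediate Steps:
d(H) = 5 + H (d(H) = H + 5 = 5 + H)
g(I) = -22/5 (g(I) = -2*⅕ - 2/(I/((2*I))) = -⅖ - 2/(I*(1/(2*I))) = -⅖ - 2/½ = -⅖ - 2*2 = -⅖ - 4 = -22/5)
R = -521/88 (R = (5 - 7)/(-22/5) - 102/16 = -2*(-5/22) - 102*1/16 = 5/11 - 51/8 = -521/88 ≈ -5.9205)
R² = (-521/88)² = 271441/7744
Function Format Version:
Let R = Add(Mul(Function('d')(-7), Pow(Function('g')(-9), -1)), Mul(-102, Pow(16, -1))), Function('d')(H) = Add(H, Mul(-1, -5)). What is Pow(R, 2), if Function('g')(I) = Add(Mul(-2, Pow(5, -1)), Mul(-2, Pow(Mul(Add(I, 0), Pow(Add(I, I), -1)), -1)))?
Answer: Rational(271441, 7744) ≈ 35.052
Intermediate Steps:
Function('d')(H) = Add(5, H) (Function('d')(H) = Add(H, 5) = Add(5, H))
Function('g')(I) = Rational(-22, 5) (Function('g')(I) = Add(Mul(-2, Rational(1, 5)), Mul(-2, Pow(Mul(I, Pow(Mul(2, I), -1)), -1))) = Add(Rational(-2, 5), Mul(-2, Pow(Mul(I, Mul(Rational(1, 2), Pow(I, -1))), -1))) = Add(Rational(-2, 5), Mul(-2, Pow(Rational(1, 2), -1))) = Add(Rational(-2, 5), Mul(-2, 2)) = Add(Rational(-2, 5), -4) = Rational(-22, 5))
R = Rational(-521, 88) (R = Add(Mul(Add(5, -7), Pow(Rational(-22, 5), -1)), Mul(-102, Pow(16, -1))) = Add(Mul(-2, Rational(-5, 22)), Mul(-102, Rational(1, 16))) = Add(Rational(5, 11), Rational(-51, 8)) = Rational(-521, 88) ≈ -5.9205)
Pow(R, 2) = Pow(Rational(-521, 88), 2) = Rational(271441, 7744)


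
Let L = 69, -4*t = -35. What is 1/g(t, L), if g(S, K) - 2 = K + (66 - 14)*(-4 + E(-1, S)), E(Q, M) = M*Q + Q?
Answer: -1/644 ≈ -0.0015528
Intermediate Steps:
t = 35/4 (t = -¼*(-35) = 35/4 ≈ 8.7500)
E(Q, M) = Q + M*Q
g(S, K) = -258 + K - 52*S (g(S, K) = 2 + (K + (66 - 14)*(-4 - (1 + S))) = 2 + (K + 52*(-4 + (-1 - S))) = 2 + (K + 52*(-5 - S)) = 2 + (K + (-260 - 52*S)) = 2 + (-260 + K - 52*S) = -258 + K - 52*S)
1/g(t, L) = 1/(-258 + 69 - 52*35/4) = 1/(-258 + 69 - 455) = 1/(-644) = -1/644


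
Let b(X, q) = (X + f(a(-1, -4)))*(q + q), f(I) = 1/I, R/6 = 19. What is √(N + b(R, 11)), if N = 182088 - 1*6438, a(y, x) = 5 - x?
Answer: 2*√400861/3 ≈ 422.09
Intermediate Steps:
R = 114 (R = 6*19 = 114)
N = 175650 (N = 182088 - 6438 = 175650)
b(X, q) = 2*q*(⅑ + X) (b(X, q) = (X + 1/(5 - 1*(-4)))*(q + q) = (X + 1/(5 + 4))*(2*q) = (X + 1/9)*(2*q) = (X + ⅑)*(2*q) = (⅑ + X)*(2*q) = 2*q*(⅑ + X))
√(N + b(R, 11)) = √(175650 + (2/9)*11*(1 + 9*114)) = √(175650 + (2/9)*11*(1 + 1026)) = √(175650 + (2/9)*11*1027) = √(175650 + 22594/9) = √(1603444/9) = 2*√400861/3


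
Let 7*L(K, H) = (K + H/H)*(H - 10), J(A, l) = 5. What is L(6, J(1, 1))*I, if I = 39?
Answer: -195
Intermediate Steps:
L(K, H) = (1 + K)*(-10 + H)/7 (L(K, H) = ((K + H/H)*(H - 10))/7 = ((K + 1)*(-10 + H))/7 = ((1 + K)*(-10 + H))/7 = (1 + K)*(-10 + H)/7)
L(6, J(1, 1))*I = (-10/7 - 10/7*6 + (1/7)*5 + (1/7)*5*6)*39 = (-10/7 - 60/7 + 5/7 + 30/7)*39 = -5*39 = -195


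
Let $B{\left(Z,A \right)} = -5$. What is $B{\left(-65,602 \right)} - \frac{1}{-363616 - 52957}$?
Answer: $- \frac{2082864}{416573} \approx -5.0$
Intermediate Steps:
$B{\left(-65,602 \right)} - \frac{1}{-363616 - 52957} = -5 - \frac{1}{-363616 - 52957} = -5 - \frac{1}{-416573} = -5 - - \frac{1}{416573} = -5 + \frac{1}{416573} = - \frac{2082864}{416573}$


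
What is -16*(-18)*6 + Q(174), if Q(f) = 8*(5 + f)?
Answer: 3160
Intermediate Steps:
Q(f) = 40 + 8*f
-16*(-18)*6 + Q(174) = -16*(-18)*6 + (40 + 8*174) = 288*6 + (40 + 1392) = 1728 + 1432 = 3160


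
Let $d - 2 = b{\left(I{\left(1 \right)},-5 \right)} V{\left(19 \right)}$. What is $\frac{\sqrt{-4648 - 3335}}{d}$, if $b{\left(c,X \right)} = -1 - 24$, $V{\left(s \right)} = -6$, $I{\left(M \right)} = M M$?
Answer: $\frac{3 i \sqrt{887}}{152} \approx 0.58781 i$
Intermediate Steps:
$I{\left(M \right)} = M^{2}$
$b{\left(c,X \right)} = -25$ ($b{\left(c,X \right)} = -1 - 24 = -25$)
$d = 152$ ($d = 2 - -150 = 2 + 150 = 152$)
$\frac{\sqrt{-4648 - 3335}}{d} = \frac{\sqrt{-4648 - 3335}}{152} = \sqrt{-7983} \cdot \frac{1}{152} = 3 i \sqrt{887} \cdot \frac{1}{152} = \frac{3 i \sqrt{887}}{152}$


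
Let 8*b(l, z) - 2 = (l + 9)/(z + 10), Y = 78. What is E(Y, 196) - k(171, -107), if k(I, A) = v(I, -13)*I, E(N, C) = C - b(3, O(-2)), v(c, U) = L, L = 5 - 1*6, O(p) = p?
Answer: 5865/16 ≈ 366.56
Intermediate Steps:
b(l, z) = 1/4 + (9 + l)/(8*(10 + z)) (b(l, z) = 1/4 + ((l + 9)/(z + 10))/8 = 1/4 + ((9 + l)/(10 + z))/8 = 1/4 + (9 + l)/(8*(10 + z)))
L = -1 (L = 5 - 6 = -1)
v(c, U) = -1
E(N, C) = -7/16 + C (E(N, C) = C - (29 + 3 + 2*(-2))/(8*(10 - 2)) = C - (29 + 3 - 4)/(8*8) = C - 28/(8*8) = C - 1*7/16 = C - 7/16 = -7/16 + C)
k(I, A) = -I
E(Y, 196) - k(171, -107) = (-7/16 + 196) - (-1)*171 = 3129/16 - 1*(-171) = 3129/16 + 171 = 5865/16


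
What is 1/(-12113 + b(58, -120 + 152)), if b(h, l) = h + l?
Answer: -1/12023 ≈ -8.3174e-5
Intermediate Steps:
1/(-12113 + b(58, -120 + 152)) = 1/(-12113 + (58 + (-120 + 152))) = 1/(-12113 + (58 + 32)) = 1/(-12113 + 90) = 1/(-12023) = -1/12023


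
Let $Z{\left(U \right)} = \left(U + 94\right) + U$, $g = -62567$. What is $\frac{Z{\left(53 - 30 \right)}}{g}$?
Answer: $- \frac{140}{62567} \approx -0.0022376$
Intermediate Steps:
$Z{\left(U \right)} = 94 + 2 U$ ($Z{\left(U \right)} = \left(94 + U\right) + U = 94 + 2 U$)
$\frac{Z{\left(53 - 30 \right)}}{g} = \frac{94 + 2 \left(53 - 30\right)}{-62567} = \left(94 + 2 \cdot 23\right) \left(- \frac{1}{62567}\right) = \left(94 + 46\right) \left(- \frac{1}{62567}\right) = 140 \left(- \frac{1}{62567}\right) = - \frac{140}{62567}$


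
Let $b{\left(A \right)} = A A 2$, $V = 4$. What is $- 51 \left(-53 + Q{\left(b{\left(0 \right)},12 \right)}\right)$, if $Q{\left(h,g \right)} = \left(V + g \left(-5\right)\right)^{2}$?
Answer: $-157233$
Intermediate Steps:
$b{\left(A \right)} = 2 A^{2}$ ($b{\left(A \right)} = A^{2} \cdot 2 = 2 A^{2}$)
$Q{\left(h,g \right)} = \left(4 - 5 g\right)^{2}$ ($Q{\left(h,g \right)} = \left(4 + g \left(-5\right)\right)^{2} = \left(4 - 5 g\right)^{2}$)
$- 51 \left(-53 + Q{\left(b{\left(0 \right)},12 \right)}\right) = - 51 \left(-53 + \left(-4 + 5 \cdot 12\right)^{2}\right) = - 51 \left(-53 + \left(-4 + 60\right)^{2}\right) = - 51 \left(-53 + 56^{2}\right) = - 51 \left(-53 + 3136\right) = \left(-51\right) 3083 = -157233$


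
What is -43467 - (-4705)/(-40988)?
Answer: -1781630101/40988 ≈ -43467.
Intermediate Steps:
-43467 - (-4705)/(-40988) = -43467 - (-4705)*(-1)/40988 = -43467 - 1*4705/40988 = -43467 - 4705/40988 = -1781630101/40988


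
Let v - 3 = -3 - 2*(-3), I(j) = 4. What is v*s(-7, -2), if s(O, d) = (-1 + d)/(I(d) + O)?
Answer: 6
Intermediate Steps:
v = 6 (v = 3 + (-3 - 2*(-3)) = 3 + (-3 + 6) = 3 + 3 = 6)
s(O, d) = (-1 + d)/(4 + O)
v*s(-7, -2) = 6*((-1 - 2)/(4 - 7)) = 6*(-3/(-3)) = 6*(-⅓*(-3)) = 6*1 = 6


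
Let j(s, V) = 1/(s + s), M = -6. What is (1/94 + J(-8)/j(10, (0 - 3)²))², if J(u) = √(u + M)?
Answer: -49481599/8836 + 20*I*√14/47 ≈ -5600.0 + 1.5922*I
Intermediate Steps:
J(u) = √(-6 + u) (J(u) = √(u - 6) = √(-6 + u))
j(s, V) = 1/(2*s)
(1/94 + J(-8)/j(10, (0 - 3)²))² = (1/94 + √(-6 - 8)/(((½)/10)))² = (1/94 + √(-14)/(((½)*(⅒))))² = (1/94 + (I*√14)/(1/20))² = (1/94 + (I*√14)*20)² = (1/94 + 20*I*√14)²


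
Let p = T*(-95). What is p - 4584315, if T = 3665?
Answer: -4932490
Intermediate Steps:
p = -348175 (p = 3665*(-95) = -348175)
p - 4584315 = -348175 - 4584315 = -4932490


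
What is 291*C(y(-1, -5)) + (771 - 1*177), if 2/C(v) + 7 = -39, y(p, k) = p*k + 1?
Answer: 13371/23 ≈ 581.35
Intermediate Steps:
y(p, k) = 1 + k*p (y(p, k) = k*p + 1 = 1 + k*p)
C(v) = -1/23 (C(v) = 2/(-7 - 39) = 2/(-46) = 2*(-1/46) = -1/23)
291*C(y(-1, -5)) + (771 - 1*177) = 291*(-1/23) + (771 - 1*177) = -291/23 + (771 - 177) = -291/23 + 594 = 13371/23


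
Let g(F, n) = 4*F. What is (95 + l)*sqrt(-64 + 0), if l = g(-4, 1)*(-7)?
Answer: 1656*I ≈ 1656.0*I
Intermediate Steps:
l = 112 (l = (4*(-4))*(-7) = -16*(-7) = 112)
(95 + l)*sqrt(-64 + 0) = (95 + 112)*sqrt(-64 + 0) = 207*sqrt(-64) = 207*(8*I) = 1656*I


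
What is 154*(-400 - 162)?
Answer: -86548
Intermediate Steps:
154*(-400 - 162) = 154*(-562) = -86548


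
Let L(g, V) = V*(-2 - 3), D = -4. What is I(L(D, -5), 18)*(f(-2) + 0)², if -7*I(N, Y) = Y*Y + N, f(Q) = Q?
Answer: -1396/7 ≈ -199.43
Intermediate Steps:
L(g, V) = -5*V (L(g, V) = V*(-5) = -5*V)
I(N, Y) = -N/7 - Y²/7 (I(N, Y) = -(Y*Y + N)/7 = -(Y² + N)/7 = -(N + Y²)/7 = -N/7 - Y²/7)
I(L(D, -5), 18)*(f(-2) + 0)² = (-(-5)*(-5)/7 - ⅐*18²)*(-2 + 0)² = (-⅐*25 - ⅐*324)*(-2)² = (-25/7 - 324/7)*4 = -349/7*4 = -1396/7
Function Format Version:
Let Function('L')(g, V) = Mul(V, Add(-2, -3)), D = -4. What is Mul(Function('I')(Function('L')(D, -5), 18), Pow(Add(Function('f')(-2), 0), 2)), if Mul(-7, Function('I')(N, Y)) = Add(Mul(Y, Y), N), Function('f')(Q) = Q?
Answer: Rational(-1396, 7) ≈ -199.43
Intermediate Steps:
Function('L')(g, V) = Mul(-5, V) (Function('L')(g, V) = Mul(V, -5) = Mul(-5, V))
Function('I')(N, Y) = Add(Mul(Rational(-1, 7), N), Mul(Rational(-1, 7), Pow(Y, 2))) (Function('I')(N, Y) = Mul(Rational(-1, 7), Add(Mul(Y, Y), N)) = Mul(Rational(-1, 7), Add(Pow(Y, 2), N)) = Mul(Rational(-1, 7), Add(N, Pow(Y, 2))) = Add(Mul(Rational(-1, 7), N), Mul(Rational(-1, 7), Pow(Y, 2))))
Mul(Function('I')(Function('L')(D, -5), 18), Pow(Add(Function('f')(-2), 0), 2)) = Mul(Add(Mul(Rational(-1, 7), Mul(-5, -5)), Mul(Rational(-1, 7), Pow(18, 2))), Pow(Add(-2, 0), 2)) = Mul(Add(Mul(Rational(-1, 7), 25), Mul(Rational(-1, 7), 324)), Pow(-2, 2)) = Mul(Add(Rational(-25, 7), Rational(-324, 7)), 4) = Mul(Rational(-349, 7), 4) = Rational(-1396, 7)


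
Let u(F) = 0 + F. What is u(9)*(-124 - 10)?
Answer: -1206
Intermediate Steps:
u(F) = F
u(9)*(-124 - 10) = 9*(-124 - 10) = 9*(-134) = -1206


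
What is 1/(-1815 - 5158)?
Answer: -1/6973 ≈ -0.00014341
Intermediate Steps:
1/(-1815 - 5158) = 1/(-6973) = -1/6973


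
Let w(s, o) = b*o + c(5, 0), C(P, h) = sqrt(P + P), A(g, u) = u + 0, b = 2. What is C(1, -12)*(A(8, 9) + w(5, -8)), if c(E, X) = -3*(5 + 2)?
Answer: -28*sqrt(2) ≈ -39.598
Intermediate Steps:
A(g, u) = u
c(E, X) = -21 (c(E, X) = -3*7 = -21)
C(P, h) = sqrt(2)*sqrt(P) (C(P, h) = sqrt(2*P) = sqrt(2)*sqrt(P))
w(s, o) = -21 + 2*o (w(s, o) = 2*o - 21 = -21 + 2*o)
C(1, -12)*(A(8, 9) + w(5, -8)) = (sqrt(2)*sqrt(1))*(9 + (-21 + 2*(-8))) = (sqrt(2)*1)*(9 + (-21 - 16)) = sqrt(2)*(9 - 37) = sqrt(2)*(-28) = -28*sqrt(2)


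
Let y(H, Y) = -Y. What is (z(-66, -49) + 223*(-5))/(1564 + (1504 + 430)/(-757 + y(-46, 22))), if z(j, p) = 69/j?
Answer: -19126787/26761284 ≈ -0.71472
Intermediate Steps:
(z(-66, -49) + 223*(-5))/(1564 + (1504 + 430)/(-757 + y(-46, 22))) = (69/(-66) + 223*(-5))/(1564 + (1504 + 430)/(-757 - 1*22)) = (69*(-1/66) - 1115)/(1564 + 1934/(-757 - 22)) = (-23/22 - 1115)/(1564 + 1934/(-779)) = -24553/(22*(1564 + 1934*(-1/779))) = -24553/(22*(1564 - 1934/779)) = -24553/(22*1216422/779) = -24553/22*779/1216422 = -19126787/26761284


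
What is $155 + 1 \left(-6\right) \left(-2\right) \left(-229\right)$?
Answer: $-2593$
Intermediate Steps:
$155 + 1 \left(-6\right) \left(-2\right) \left(-229\right) = 155 + \left(-6\right) \left(-2\right) \left(-229\right) = 155 + 12 \left(-229\right) = 155 - 2748 = -2593$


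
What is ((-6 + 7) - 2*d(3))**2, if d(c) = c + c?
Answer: 121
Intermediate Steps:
d(c) = 2*c
((-6 + 7) - 2*d(3))**2 = ((-6 + 7) - 4*3)**2 = (1 - 2*6)**2 = (1 - 12)**2 = (-11)**2 = 121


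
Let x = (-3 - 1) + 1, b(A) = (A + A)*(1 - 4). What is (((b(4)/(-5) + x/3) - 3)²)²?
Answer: 256/625 ≈ 0.40960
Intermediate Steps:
b(A) = -6*A (b(A) = (2*A)*(-3) = -6*A)
x = -3 (x = -4 + 1 = -3)
(((b(4)/(-5) + x/3) - 3)²)² = (((-6*4/(-5) - 3/3) - 3)²)² = (((-24*(-⅕) - 3*⅓) - 3)²)² = (((24/5 - 1) - 3)²)² = ((19/5 - 3)²)² = ((⅘)²)² = (16/25)² = 256/625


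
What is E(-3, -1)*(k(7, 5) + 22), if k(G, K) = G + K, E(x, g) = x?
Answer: -102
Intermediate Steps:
E(-3, -1)*(k(7, 5) + 22) = -3*((7 + 5) + 22) = -3*(12 + 22) = -3*34 = -102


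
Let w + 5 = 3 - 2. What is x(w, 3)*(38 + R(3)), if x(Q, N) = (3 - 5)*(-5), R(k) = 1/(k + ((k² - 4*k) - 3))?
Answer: 1130/3 ≈ 376.67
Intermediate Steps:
w = -4 (w = -5 + (3 - 2) = -5 + 1 = -4)
R(k) = 1/(-3 + k² - 3*k) (R(k) = 1/(k + (-3 + k² - 4*k)) = 1/(-3 + k² - 3*k))
x(Q, N) = 10 (x(Q, N) = -2*(-5) = 10)
x(w, 3)*(38 + R(3)) = 10*(38 + 1/(-3 + 3² - 3*3)) = 10*(38 + 1/(-3 + 9 - 9)) = 10*(38 + 1/(-3)) = 10*(38 - ⅓) = 10*(113/3) = 1130/3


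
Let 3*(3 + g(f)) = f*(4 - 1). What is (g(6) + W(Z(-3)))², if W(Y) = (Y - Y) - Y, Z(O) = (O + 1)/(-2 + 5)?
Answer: 121/9 ≈ 13.444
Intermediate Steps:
Z(O) = ⅓ + O/3 (Z(O) = (1 + O)/3 = (1 + O)*(⅓) = ⅓ + O/3)
g(f) = -3 + f (g(f) = -3 + (f*(4 - 1))/3 = -3 + (f*3)/3 = -3 + (3*f)/3 = -3 + f)
W(Y) = -Y (W(Y) = 0 - Y = -Y)
(g(6) + W(Z(-3)))² = ((-3 + 6) - (⅓ + (⅓)*(-3)))² = (3 - (⅓ - 1))² = (3 - 1*(-⅔))² = (3 + ⅔)² = (11/3)² = 121/9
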